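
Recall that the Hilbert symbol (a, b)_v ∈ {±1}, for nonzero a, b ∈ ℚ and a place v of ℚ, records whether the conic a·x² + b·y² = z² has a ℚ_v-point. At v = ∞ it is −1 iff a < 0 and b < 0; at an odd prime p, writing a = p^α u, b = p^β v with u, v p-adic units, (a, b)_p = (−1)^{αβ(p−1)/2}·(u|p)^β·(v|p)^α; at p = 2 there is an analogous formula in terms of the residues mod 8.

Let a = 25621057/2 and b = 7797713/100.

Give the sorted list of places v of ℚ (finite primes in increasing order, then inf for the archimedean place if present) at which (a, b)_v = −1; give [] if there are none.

(a, b) ≡ (96866, 159137) mod (ℚ^×)²; places V = {2, 5, 7, 11, 17, 23, 37, ∞}.
(a,b)_23: α=2, u≡9; β=1, v≡10 (mod 23); (9|23)=+1, (10|23)=-1; sign (−1)^0·+1^1·-1^2 = +1.
(a,b)_5: α=0, u≡1; β=-2, v≡2 (mod 5); (1|5)=+1, (2|5)=-1; sign (−1)^0·+1^-2·-1^0 = +1.
(a,b)_2: α=-1, β=-2; u≡1, v≡1 (mod 8); ε(u)ε(v)=0·0, αω(v)=-1·0, βω(u)=-2·0; sum ≡ 0  ⇒  +1.
(a,b)_17: α=1, u≡10; β=1, v≡11 (mod 17); (10|17)=-1, (11|17)=-1; sign (−1)^0·-1^1·-1^1 = +1.
(a,b)_∞: sgn(96866)=+, sgn(159137)=+, so +1.
(a,b)_7: α=1, u≡6; β=2, v≡3 (mod 7); (6|7)=-1, (3|7)=-1; sign (−1)^0·-1^2·-1^1 = -1.
(a,b)_37: α=1, u≡3; β=1, v≡7 (mod 37); (3|37)=+1, (7|37)=+1; sign (−1)^0·+1^1·+1^1 = +1.
(a,b)_11: α=1, u≡7; β=1, v≡10 (mod 11); (7|11)=-1, (10|11)=-1; sign (−1)^1·-1^1·-1^1 = -1.
(96866, 159137 / ℚ) ramifies at {7, 11}: a division algebra.

[7, 11]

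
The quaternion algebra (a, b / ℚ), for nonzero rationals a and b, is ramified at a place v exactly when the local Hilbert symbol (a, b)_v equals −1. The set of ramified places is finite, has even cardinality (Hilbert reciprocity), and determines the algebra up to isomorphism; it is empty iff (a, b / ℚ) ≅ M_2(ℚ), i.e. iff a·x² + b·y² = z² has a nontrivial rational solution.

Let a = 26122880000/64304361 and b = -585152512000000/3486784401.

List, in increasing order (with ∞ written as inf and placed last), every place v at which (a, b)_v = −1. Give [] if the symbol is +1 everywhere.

Mod squares: a ≡ 17, b ≡ -238. Check v ∈ {∞, 2, 3, 5, 7, 11, 17}.
v=7: a=7^4·(≡6), b=7^5·(≡1) mod 7; (6|7)=-1, (1|7)=+1; (−1)^{4·5·3}·(-1)^5·(+1)^4 = -1.
v=17: a=17^1·(≡9), b=17^1·(≡11) mod 17; (9|17)=+1, (11|17)=-1; (−1)^{1·1·8}·(+1)^1·(-1)^1 = -1.
v=3: a=3^-12·(≡2), b=3^-20·(≡2) mod 3; (2|3)=-1, (2|3)=-1; (−1)^{-12·-20·1}·(-1)^-20·(-1)^-12 = +1.
v=11: a=11^-2·(≡7), b=11^0·(≡1) mod 11; (7|11)=-1, (1|11)=+1; (−1)^{-2·0·5}·(-1)^0·(+1)^-2 = +1.
v=∞: 17 > 0 and -238 < 0  ⇒  (a,b)_∞ = +1.
v=5: a=5^4·(≡3), b=5^6·(≡2) mod 5; (3|5)=-1, (2|5)=-1; (−1)^{4·6·2}·(-1)^6·(-1)^4 = +1.
v=2: v_2(a)=10, v_2(b)=17; units ≡ 1, 1 (mod 8); ε·ε+αω+βω = 0·0+10·0+17·0 ≡ 0  ⇒  (a,b)_2 = +1.
Ram(17, -238) = {7, 17}; no ℚ_7-point on the conic.

[7, 17]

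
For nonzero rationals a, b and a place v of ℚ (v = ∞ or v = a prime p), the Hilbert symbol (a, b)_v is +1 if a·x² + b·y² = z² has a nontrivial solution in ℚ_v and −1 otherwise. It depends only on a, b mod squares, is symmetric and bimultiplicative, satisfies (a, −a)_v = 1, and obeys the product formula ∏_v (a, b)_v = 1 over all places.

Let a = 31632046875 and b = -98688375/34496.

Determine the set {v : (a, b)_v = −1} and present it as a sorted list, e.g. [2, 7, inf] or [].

[2, 3]

(a, b) ≡ (11, -165) mod (ℚ^×)²; places V = {2, 3, 5, 7, 11, 13, 19, ∞}.
(a,b)_7: α=0, u≡2; β=-2, v≡3 (mod 7); (2|7)=+1, (3|7)=-1; sign (−1)^0·+1^-2·-1^0 = +1.
(a,b)_2: α=0, β=-6; u≡3, v≡3 (mod 8); ε(u)ε(v)=1·1, αω(v)=0·1, βω(u)=-6·1; sum ≡ 1  ⇒  -1.
(a,b)_13: α=2, u≡7; β=0, v≡1 (mod 13); (7|13)=-1, (1|13)=+1; sign (−1)^0·-1^0·+1^2 = +1.
(a,b)_11: α=3, u≡4; β=-1, v≡6 (mod 11); (4|11)=+1, (6|11)=-1; sign (−1)^1·+1^-1·-1^3 = +1.
(a,b)_19: α=0, u≡7; β=2, v≡17 (mod 19); (7|19)=+1, (17|19)=+1; sign (−1)^0·+1^2·+1^0 = +1.
(a,b)_5: α=6, u≡1; β=3, v≡3 (mod 5); (1|5)=+1, (3|5)=-1; sign (−1)^0·+1^3·-1^6 = +1.
(a,b)_3: α=2, u≡2; β=7, v≡2 (mod 3); (2|3)=-1, (2|3)=-1; sign (−1)^0·-1^7·-1^2 = -1.
(a,b)_∞: sgn(11)=+, sgn(-165)=−, so +1.
(11, -165 / ℚ) ramifies at {2, 3}: a division algebra.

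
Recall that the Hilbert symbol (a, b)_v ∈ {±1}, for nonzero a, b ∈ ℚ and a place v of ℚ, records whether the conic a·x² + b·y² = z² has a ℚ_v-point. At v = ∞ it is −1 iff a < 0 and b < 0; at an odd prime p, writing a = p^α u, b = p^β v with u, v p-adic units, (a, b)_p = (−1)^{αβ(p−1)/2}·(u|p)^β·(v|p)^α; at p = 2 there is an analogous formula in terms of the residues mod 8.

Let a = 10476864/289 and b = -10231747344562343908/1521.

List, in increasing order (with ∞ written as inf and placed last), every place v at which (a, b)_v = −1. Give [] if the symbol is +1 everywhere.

(a, b) ≡ (2021, -43993) mod (ℚ^×)²; places V = {2, 3, 7, 11, 13, 17, 29, 37, 41, 43, 47, ∞}.
(a,b)_37: α=0, u≡8; β=1, v≡19 (mod 37); (8|37)=-1, (19|37)=-1; sign (−1)^0·-1^1·-1^0 = -1.
(a,b)_7: α=0, u≡3; β=6, v≡4 (mod 7); (3|7)=-1, (4|7)=+1; sign (−1)^0·-1^6·+1^0 = +1.
(a,b)_13: α=0, u≡7; β=-2, v≡12 (mod 13); (7|13)=-1, (12|13)=+1; sign (−1)^0·-1^-2·+1^0 = +1.
(a,b)_41: α=0, u≡26; β=1, v≡17 (mod 41); (26|41)=-1, (17|41)=-1; sign (−1)^0·-1^1·-1^0 = -1.
(a,b)_43: α=1, u≡35; β=2, v≡42 (mod 43); (35|43)=+1, (42|43)=-1; sign (−1)^0·+1^2·-1^1 = -1.
(a,b)_17: α=-2, u≡2; β=0, v≡6 (mod 17); (2|17)=+1, (6|17)=-1; sign (−1)^0·+1^0·-1^-2 = +1.
(a,b)_∞: sgn(2021)=+, sgn(-43993)=−, so +1.
(a,b)_2: α=6, β=2; u≡5, v≡7 (mod 8); ε(u)ε(v)=0·1, αω(v)=6·0, βω(u)=2·1; sum ≡ 0  ⇒  +1.
(a,b)_29: α=0, u≡24; β=1, v≡9 (mod 29); (24|29)=+1, (9|29)=+1; sign (−1)^0·+1^1·+1^0 = +1.
(a,b)_3: α=4, u≡2; β=-2, v≡2 (mod 3); (2|3)=-1, (2|3)=-1; sign (−1)^0·-1^-2·-1^4 = +1.
(a,b)_47: α=1, u≡39; β=2, v≡19 (mod 47); (39|47)=-1, (19|47)=-1; sign (−1)^0·-1^2·-1^1 = -1.
(a,b)_11: α=0, u≡8; β=2, v≡6 (mod 11); (8|11)=-1, (6|11)=-1; sign (−1)^0·-1^2·-1^0 = +1.
(2021, -43993 / ℚ) ramifies at {37, 41, 43, 47}: a division algebra.

[37, 41, 43, 47]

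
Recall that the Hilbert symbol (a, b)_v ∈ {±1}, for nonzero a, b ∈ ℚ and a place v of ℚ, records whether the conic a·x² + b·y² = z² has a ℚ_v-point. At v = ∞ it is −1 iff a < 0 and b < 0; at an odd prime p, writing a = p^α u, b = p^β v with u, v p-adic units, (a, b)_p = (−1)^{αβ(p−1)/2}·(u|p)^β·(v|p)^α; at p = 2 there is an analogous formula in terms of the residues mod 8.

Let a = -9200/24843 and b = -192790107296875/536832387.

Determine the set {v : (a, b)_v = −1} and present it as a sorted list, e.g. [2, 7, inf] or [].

Mod squares: a ≡ -69, b ≡ -2001. Check v ∈ {∞, 2, 3, 5, 7, 11, 13, 17, 23, 29}.
v=2: v_2(a)=4, v_2(b)=0; units ≡ 3, 7 (mod 8); ε·ε+αω+βω = 1·1+4·0+0·1 ≡ 1  ⇒  (a,b)_2 = -1.
v=7: a=7^-2·(≡4), b=7^-6·(≡4) mod 7; (4|7)=+1, (4|7)=+1; (−1)^{-2·-6·3}·(+1)^-6·(+1)^-2 = +1.
v=5: a=5^2·(≡4), b=5^6·(≡4) mod 5; (4|5)=+1, (4|5)=+1; (−1)^{2·6·2}·(+1)^6·(+1)^2 = +1.
v=29: a=29^0·(≡21), b=29^1·(≡12) mod 29; (21|29)=-1, (12|29)=-1; (−1)^{0·1·14}·(-1)^1·(-1)^0 = -1.
v=17: a=17^0·(≡8), b=17^2·(≡3) mod 17; (8|17)=+1, (3|17)=-1; (−1)^{0·2·8}·(+1)^2·(-1)^0 = +1.
v=11: a=11^0·(≡8), b=11^2·(≡9) mod 11; (8|11)=-1, (9|11)=+1; (−1)^{0·2·5}·(-1)^2·(+1)^0 = +1.
v=3: a=3^-1·(≡1), b=3^-3·(≡2) mod 3; (1|3)=+1, (2|3)=-1; (−1)^{-1·-3·1}·(+1)^-3·(-1)^-1 = +1.
v=13: a=13^-2·(≡1), b=13^-2·(≡10) mod 13; (1|13)=+1, (10|13)=+1; (−1)^{-2·-2·6}·(+1)^-2·(+1)^-2 = +1.
v=∞: -69 < 0 and -2001 < 0  ⇒  (a,b)_∞ = -1.
v=23: a=23^1·(≡20), b=23^3·(≡11) mod 23; (20|23)=-1, (11|23)=-1; (−1)^{1·3·11}·(-1)^3·(-1)^1 = -1.
|Ram(-69, -2001)| = 4, even; anisotropic at {2, 23, 29, ∞}.

[2, 23, 29, inf]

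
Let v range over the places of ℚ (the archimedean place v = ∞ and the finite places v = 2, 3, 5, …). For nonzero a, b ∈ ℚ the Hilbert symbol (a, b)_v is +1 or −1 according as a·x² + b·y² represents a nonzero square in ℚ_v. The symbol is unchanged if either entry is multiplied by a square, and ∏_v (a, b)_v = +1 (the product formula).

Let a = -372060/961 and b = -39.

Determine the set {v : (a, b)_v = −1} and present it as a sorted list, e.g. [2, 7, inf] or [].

[3, 13, 53, inf]

(a, b) ≡ (-10335, -39) mod (ℚ^×)²; places V = {2, 3, 5, 13, 31, 53, ∞}.
(a,b)_2: α=2, β=0; u≡1, v≡1 (mod 8); ε(u)ε(v)=0·0, αω(v)=2·0, βω(u)=0·0; sum ≡ 0  ⇒  +1.
(a,b)_31: α=-2, u≡2; β=0, v≡23 (mod 31); (2|31)=+1, (23|31)=-1; sign (−1)^0·+1^0·-1^-2 = +1.
(a,b)_53: α=1, u≡42; β=0, v≡14 (mod 53); (42|53)=+1, (14|53)=-1; sign (−1)^0·+1^0·-1^1 = -1.
(a,b)_5: α=1, u≡3; β=0, v≡1 (mod 5); (3|5)=-1, (1|5)=+1; sign (−1)^0·-1^0·+1^1 = +1.
(a,b)_∞: sgn(-10335)=−, sgn(-39)=−, so -1.
(a,b)_3: α=3, u≡2; β=1, v≡2 (mod 3); (2|3)=-1, (2|3)=-1; sign (−1)^1·-1^1·-1^3 = -1.
(a,b)_13: α=1, u≡7; β=1, v≡10 (mod 13); (7|13)=-1, (10|13)=+1; sign (−1)^0·-1^1·+1^1 = -1.
Ram(-10335, -39) = {3, 13, 53, ∞}; no ℚ_3-point on the conic.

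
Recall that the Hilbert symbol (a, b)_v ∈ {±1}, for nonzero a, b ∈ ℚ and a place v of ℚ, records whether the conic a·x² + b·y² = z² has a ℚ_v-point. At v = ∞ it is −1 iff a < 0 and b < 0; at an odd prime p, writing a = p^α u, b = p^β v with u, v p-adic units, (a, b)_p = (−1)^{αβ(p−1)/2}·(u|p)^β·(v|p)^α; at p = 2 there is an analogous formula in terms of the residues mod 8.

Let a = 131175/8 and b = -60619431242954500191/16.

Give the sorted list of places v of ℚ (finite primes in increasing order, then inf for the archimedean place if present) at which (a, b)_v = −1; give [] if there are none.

[11, 37, 43, 47]

(a, b) ≡ (1166, -75300439) mod (ℚ^×)²; places V = {2, 3, 5, 11, 19, 37, 43, 47, 53, ∞}.
(a,b)_5: α=2, u≡4; β=0, v≡4 (mod 5); (4|5)=+1, (4|5)=+1; sign (−1)^0·+1^0·+1^2 = +1.
(a,b)_11: α=1, u≡7; β=2, v≡7 (mod 11); (7|11)=-1, (7|11)=-1; sign (−1)^0·-1^2·-1^1 = -1.
(a,b)_19: α=0, u≡7; β=3, v≡2 (mod 19); (7|19)=+1, (2|19)=-1; sign (−1)^0·+1^3·-1^0 = +1.
(a,b)_2: α=-3, β=-4; u≡7, v≡1 (mod 8); ε(u)ε(v)=1·0, αω(v)=-3·0, βω(u)=-4·0; sum ≡ 0  ⇒  +1.
(a,b)_37: α=0, u≡29; β=1, v≡36 (mod 37); (29|37)=-1, (36|37)=+1; sign (−1)^0·-1^1·+1^0 = -1.
(a,b)_53: α=1, u≡51; β=3, v≡30 (mod 53); (51|53)=-1, (30|53)=-1; sign (−1)^0·-1^3·-1^1 = +1.
(a,b)_∞: sgn(1166)=+, sgn(-75300439)=−, so +1.
(a,b)_43: α=0, u≡30; β=1, v≡27 (mod 43); (30|43)=-1, (27|43)=-1; sign (−1)^0·-1^1·-1^0 = -1.
(a,b)_3: α=2, u≡2; β=8, v≡2 (mod 3); (2|3)=-1, (2|3)=-1; sign (−1)^0·-1^8·-1^2 = +1.
(a,b)_47: α=0, u≡35; β=1, v≡41 (mod 47); (35|47)=-1, (41|47)=-1; sign (−1)^0·-1^1·-1^0 = -1.
|Ram(1166, -75300439)| = 4, even; anisotropic at {11, 37, 43, 47}.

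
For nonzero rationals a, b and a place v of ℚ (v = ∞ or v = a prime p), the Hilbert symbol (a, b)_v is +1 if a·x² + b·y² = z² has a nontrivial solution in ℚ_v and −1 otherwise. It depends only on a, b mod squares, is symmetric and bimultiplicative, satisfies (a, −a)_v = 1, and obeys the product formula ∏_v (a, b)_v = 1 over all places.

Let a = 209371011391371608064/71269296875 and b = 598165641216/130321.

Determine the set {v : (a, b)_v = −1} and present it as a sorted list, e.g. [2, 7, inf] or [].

Mod squares: a ≡ 10010, b ≡ 6. Check v ∈ {∞, 2, 3, 5, 7, 11, 13, 19, 23}.
v=23: a=23^4·(≡11), b=23^2·(≡18) mod 23; (11|23)=-1, (18|23)=+1; (−1)^{4·2·11}·(-1)^2·(+1)^4 = +1.
v=5: a=5^-7·(≡2), b=5^0·(≡1) mod 5; (2|5)=-1, (1|5)=+1; (−1)^{-7·0·2}·(-1)^0·(+1)^-7 = +1.
v=∞: 10010 > 0 and 6 > 0  ⇒  (a,b)_∞ = +1.
v=11: a=11^1·(≡10), b=11^2·(≡10) mod 11; (10|11)=-1, (10|11)=-1; (−1)^{1·2·5}·(-1)^2·(-1)^1 = -1.
v=19: a=19^-4·(≡11), b=19^-4·(≡5) mod 19; (11|19)=+1, (5|19)=+1; (−1)^{-4·-4·9}·(+1)^-4·(+1)^-4 = +1.
v=13: a=13^3·(≡1), b=13^2·(≡2) mod 13; (1|13)=+1, (2|13)=-1; (−1)^{3·2·6}·(+1)^2·(-1)^3 = -1.
v=3: a=3^10·(≡2), b=3^3·(≡2) mod 3; (2|3)=-1, (2|3)=-1; (−1)^{10·3·1}·(-1)^3·(-1)^10 = -1.
v=7: a=7^-1·(≡2), b=7^0·(≡5) mod 7; (2|7)=+1, (5|7)=-1; (−1)^{-1·0·3}·(+1)^0·(-1)^-1 = -1.
v=2: v_2(a)=19, v_2(b)=11; units ≡ 5, 3 (mod 8); ε·ε+αω+βω = 0·1+19·1+11·1 ≡ 0  ⇒  (a,b)_2 = +1.
(10010, 6 / ℚ) ramifies at {3, 7, 11, 13}: a division algebra.

[3, 7, 11, 13]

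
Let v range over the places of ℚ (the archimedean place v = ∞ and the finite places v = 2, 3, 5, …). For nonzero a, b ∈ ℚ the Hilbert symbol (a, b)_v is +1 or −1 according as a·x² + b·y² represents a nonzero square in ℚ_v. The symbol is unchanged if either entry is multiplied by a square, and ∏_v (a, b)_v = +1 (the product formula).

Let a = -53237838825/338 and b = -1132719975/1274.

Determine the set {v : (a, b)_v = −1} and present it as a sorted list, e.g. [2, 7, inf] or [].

[2, 43, 47, inf]

(a, b) ≡ (-214226, -59254) mod (ℚ^×)²; places V = {2, 3, 5, 7, 13, 43, 47, 53, ∞}.
(a,b)_∞: sgn(-214226)=−, sgn(-59254)=−, so -1.
(a,b)_2: α=-1, β=-1; u≡7, v≡5 (mod 8); ε(u)ε(v)=1·0, αω(v)=-1·1, βω(u)=-1·0; sum ≡ 1  ⇒  -1.
(a,b)_5: α=2, u≡4; β=2, v≡4 (mod 5); (4|5)=+1, (4|5)=+1; sign (−1)^0·+1^2·+1^2 = +1.
(a,b)_3: α=2, u≡1; β=2, v≡2 (mod 3); (1|3)=+1, (2|3)=-1; sign (−1)^0·+1^2·-1^2 = +1.
(a,b)_53: α=1, u≡27; β=1, v≡8 (mod 53); (27|53)=-1, (8|53)=-1; sign (−1)^0·-1^1·-1^1 = +1.
(a,b)_43: α=1, u≡6; β=1, v≡14 (mod 43); (6|43)=+1, (14|43)=+1; sign (−1)^1·+1^1·+1^1 = -1.
(a,b)_47: α=3, u≡36; β=2, v≡46 (mod 47); (36|47)=+1, (46|47)=-1; sign (−1)^0·+1^2·-1^3 = -1.
(a,b)_13: α=-2, u≡12; β=-1, v≡6 (mod 13); (12|13)=+1, (6|13)=-1; sign (−1)^0·+1^-1·-1^-2 = +1.
(a,b)_7: α=0, u≡2; β=-2, v≡1 (mod 7); (2|7)=+1, (1|7)=+1; sign (−1)^0·+1^-2·+1^0 = +1.
(-214226, -59254 / ℚ) ramifies at {2, 43, 47, ∞}: a division algebra.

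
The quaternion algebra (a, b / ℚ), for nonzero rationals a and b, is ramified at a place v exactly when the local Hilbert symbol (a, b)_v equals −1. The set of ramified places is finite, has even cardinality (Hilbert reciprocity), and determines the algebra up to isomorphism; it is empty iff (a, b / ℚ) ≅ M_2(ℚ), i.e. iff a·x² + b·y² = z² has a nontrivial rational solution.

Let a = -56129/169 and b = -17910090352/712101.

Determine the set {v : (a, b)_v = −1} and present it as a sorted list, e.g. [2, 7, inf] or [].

[13, inf]

(a, b) ≡ (-41, -12365067) mod (ℚ^×)²; places V = {2, 3, 7, 11, 13, 19, 31, 37, 41, ∞}.
(a,b)_19: α=0, u≡11; β=-1, v≡15 (mod 19); (11|19)=+1, (15|19)=-1; sign (−1)^0·+1^-1·-1^0 = +1.
(a,b)_37: α=2, u≡28; β=3, v≡12 (mod 37); (28|37)=+1, (12|37)=+1; sign (−1)^0·+1^3·+1^2 = +1.
(a,b)_41: α=1, u≡5; β=1, v≡9 (mod 41); (5|41)=+1, (9|41)=+1; sign (−1)^0·+1^1·+1^1 = +1.
(a,b)_3: α=0, u≡1; β=-1, v≡2 (mod 3); (1|3)=+1, (2|3)=-1; sign (−1)^0·+1^-1·-1^0 = +1.
(a,b)_13: α=-2, u≡5; β=-1, v≡10 (mod 13); (5|13)=-1, (10|13)=+1; sign (−1)^0·-1^-1·+1^-2 = -1.
(a,b)_11: α=0, u≡1; β=1, v≡3 (mod 11); (1|11)=+1, (3|11)=+1; sign (−1)^0·+1^1·+1^0 = +1.
(a,b)_2: α=0, β=4; u≡7, v≡5 (mod 8); ε(u)ε(v)=1·0, αω(v)=0·1, βω(u)=4·0; sum ≡ 0  ⇒  +1.
(a,b)_∞: sgn(-41)=−, sgn(-12365067)=−, so -1.
(a,b)_7: α=0, u≡4; β=2, v≡3 (mod 7); (4|7)=+1, (3|7)=-1; sign (−1)^0·+1^2·-1^0 = +1.
(a,b)_31: α=0, u≡23; β=-2, v≡11 (mod 31); (23|31)=-1, (11|31)=-1; sign (−1)^0·-1^-2·-1^0 = +1.
(-41, -12365067 / ℚ) ramifies at {13, ∞}: a division algebra.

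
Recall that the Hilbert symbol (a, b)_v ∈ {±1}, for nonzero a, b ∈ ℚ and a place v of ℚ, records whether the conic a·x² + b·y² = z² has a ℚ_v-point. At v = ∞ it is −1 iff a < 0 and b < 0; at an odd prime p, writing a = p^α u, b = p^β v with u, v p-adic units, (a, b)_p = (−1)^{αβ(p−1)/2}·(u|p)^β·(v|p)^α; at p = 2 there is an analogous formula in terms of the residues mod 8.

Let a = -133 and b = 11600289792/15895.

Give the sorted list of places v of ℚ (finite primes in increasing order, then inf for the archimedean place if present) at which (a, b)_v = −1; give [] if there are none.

[2, 5, 11, 19]

(a, b) ≡ (-133, 2090) mod (ℚ^×)²; places V = {2, 3, 5, 7, 11, 13, 17, 19, ∞}.
(a,b)_19: α=1, u≡12; β=1, v≡3 (mod 19); (12|19)=-1, (3|19)=-1; sign (−1)^1·-1^1·-1^1 = -1.
(a,b)_17: α=0, u≡3; β=-2, v≡16 (mod 17); (3|17)=-1, (16|17)=+1; sign (−1)^0·-1^-2·+1^0 = +1.
(a,b)_7: α=1, u≡2; β=2, v≡4 (mod 7); (2|7)=+1, (4|7)=+1; sign (−1)^0·+1^2·+1^1 = +1.
(a,b)_13: α=0, u≡10; β=2, v≡3 (mod 13); (10|13)=+1, (3|13)=+1; sign (−1)^0·+1^2·+1^0 = +1.
(a,b)_11: α=0, u≡10; β=-1, v≡9 (mod 11); (10|11)=-1, (9|11)=+1; sign (−1)^0·-1^-1·+1^0 = -1.
(a,b)_∞: sgn(-133)=−, sgn(2090)=+, so +1.
(a,b)_5: α=0, u≡2; β=-1, v≡3 (mod 5); (2|5)=-1, (3|5)=-1; sign (−1)^0·-1^-1·-1^0 = -1.
(a,b)_3: α=0, u≡2; β=2, v≡2 (mod 3); (2|3)=-1, (2|3)=-1; sign (−1)^0·-1^2·-1^0 = +1.
(a,b)_2: α=0, β=13; u≡3, v≡5 (mod 8); ε(u)ε(v)=1·0, αω(v)=0·1, βω(u)=13·1; sum ≡ 1  ⇒  -1.
Ram(-133, 2090) = {2, 5, 11, 19}; no ℚ_2-point on the conic.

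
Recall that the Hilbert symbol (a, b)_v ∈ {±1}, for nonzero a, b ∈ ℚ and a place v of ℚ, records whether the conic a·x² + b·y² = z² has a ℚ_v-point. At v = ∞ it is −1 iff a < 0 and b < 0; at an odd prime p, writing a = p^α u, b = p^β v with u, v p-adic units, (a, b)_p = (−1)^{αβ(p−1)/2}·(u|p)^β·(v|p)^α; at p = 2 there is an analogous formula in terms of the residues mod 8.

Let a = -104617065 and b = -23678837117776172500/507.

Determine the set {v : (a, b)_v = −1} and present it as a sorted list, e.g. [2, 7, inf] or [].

[3, 5, 7, 17, 47, inf]

Mod squares: a ≡ -104617065, b ≡ -28623. Check v ∈ {∞, 2, 3, 5, 7, 13, 17, 29, 43, 47}.
v=17: a=17^1·(≡4), b=17^2·(≡3) mod 17; (4|17)=+1, (3|17)=-1; (−1)^{1·2·8}·(+1)^2·(-1)^1 = -1.
v=29: a=29^1·(≡28), b=29^3·(≡24) mod 29; (28|29)=+1, (24|29)=+1; (−1)^{1·3·14}·(+1)^3·(+1)^1 = +1.
v=13: a=13^0·(≡6), b=13^-2·(≡9) mod 13; (6|13)=-1, (9|13)=+1; (−1)^{0·-2·6}·(-1)^-2·(+1)^0 = +1.
v=7: a=7^1·(≡6), b=7^1·(≡3) mod 7; (6|7)=-1, (3|7)=-1; (−1)^{1·1·3}·(-1)^1·(-1)^1 = -1.
v=5: a=5^1·(≡2), b=5^4·(≡2) mod 5; (2|5)=-1, (2|5)=-1; (−1)^{1·4·2}·(-1)^4·(-1)^1 = -1.
v=47: a=47^1·(≡25), b=47^3·(≡7) mod 47; (25|47)=+1, (7|47)=+1; (−1)^{1·3·23}·(+1)^3·(+1)^1 = -1.
v=3: a=3^1·(≡2), b=3^-1·(≡2) mod 3; (2|3)=-1, (2|3)=-1; (−1)^{1·-1·1}·(-1)^-1·(-1)^1 = -1.
v=2: v_2(a)=0, v_2(b)=2; units ≡ 7, 1 (mod 8); ε·ε+αω+βω = 1·0+0·0+2·0 ≡ 0  ⇒  (a,b)_2 = +1.
v=43: a=43^1·(≡28), b=43^2·(≡9) mod 43; (28|43)=-1, (9|43)=+1; (−1)^{1·2·21}·(-1)^2·(+1)^1 = +1.
v=∞: -104617065 < 0 and -28623 < 0  ⇒  (a,b)_∞ = -1.
Ram(-104617065, -28623) = {3, 5, 7, 17, 47, ∞}; no ℚ_3-point on the conic.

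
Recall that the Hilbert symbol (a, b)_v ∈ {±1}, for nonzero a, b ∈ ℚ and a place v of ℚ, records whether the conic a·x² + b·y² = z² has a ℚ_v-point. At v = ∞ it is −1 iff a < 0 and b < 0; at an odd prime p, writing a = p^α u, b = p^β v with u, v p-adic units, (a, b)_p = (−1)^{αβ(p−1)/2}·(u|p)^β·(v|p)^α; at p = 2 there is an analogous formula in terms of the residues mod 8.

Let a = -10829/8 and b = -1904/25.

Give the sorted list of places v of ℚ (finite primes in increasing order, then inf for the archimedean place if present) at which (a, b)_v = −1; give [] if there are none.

[7, 13, 17, inf]

Mod squares: a ≡ -442, b ≡ -119. Check v ∈ {∞, 2, 5, 7, 13, 17}.
v=∞: -442 < 0 and -119 < 0  ⇒  (a,b)_∞ = -1.
v=5: a=5^0·(≡2), b=5^-2·(≡1) mod 5; (2|5)=-1, (1|5)=+1; (−1)^{0·-2·2}·(-1)^-2·(+1)^0 = +1.
v=17: a=17^1·(≡16), b=17^1·(≡3) mod 17; (16|17)=+1, (3|17)=-1; (−1)^{1·1·8}·(+1)^1·(-1)^1 = -1.
v=2: v_2(a)=-3, v_2(b)=4; units ≡ 3, 1 (mod 8); ε·ε+αω+βω = 1·0+-3·0+4·1 ≡ 0  ⇒  (a,b)_2 = +1.
v=7: a=7^2·(≡3), b=7^1·(≡2) mod 7; (3|7)=-1, (2|7)=+1; (−1)^{2·1·3}·(-1)^1·(+1)^2 = -1.
v=13: a=13^1·(≡8), b=13^0·(≡6) mod 13; (8|13)=-1, (6|13)=-1; (−1)^{1·0·6}·(-1)^0·(-1)^1 = -1.
|Ram(-442, -119)| = 4, even; anisotropic at {7, 13, 17, ∞}.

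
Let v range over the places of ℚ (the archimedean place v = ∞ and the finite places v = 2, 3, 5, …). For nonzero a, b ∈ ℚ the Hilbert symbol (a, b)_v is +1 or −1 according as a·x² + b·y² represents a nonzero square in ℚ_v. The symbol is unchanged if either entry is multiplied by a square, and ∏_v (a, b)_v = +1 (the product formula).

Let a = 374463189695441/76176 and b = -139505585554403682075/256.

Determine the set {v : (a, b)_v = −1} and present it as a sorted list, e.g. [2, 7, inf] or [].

[11, 17, 31, 43]

(a, b) ≡ (102641, -187) mod (ℚ^×)²; places V = {2, 3, 5, 7, 11, 17, 19, 23, 31, 43, ∞}.
(a,b)_∞: sgn(102641)=+, sgn(-187)=−, so +1.
(a,b)_2: α=-4, β=-8; u≡1, v≡5 (mod 8); ε(u)ε(v)=0·0, αω(v)=-4·1, βω(u)=-8·0; sum ≡ 0  ⇒  +1.
(a,b)_17: α=4, u≡6; β=3, v≡5 (mod 17); (6|17)=-1, (5|17)=-1; sign (−1)^0·-1^3·-1^4 = -1.
(a,b)_3: α=-2, u≡2; β=4, v≡2 (mod 3); (2|3)=-1, (2|3)=-1; sign (−1)^0·-1^4·-1^-2 = +1.
(a,b)_11: α=3, u≡1; β=5, v≡1 (mod 11); (1|11)=+1, (1|11)=+1; sign (−1)^1·+1^5·+1^3 = -1.
(a,b)_7: α=1, u≡3; β=2, v≡2 (mod 7); (3|7)=-1, (2|7)=+1; sign (−1)^0·-1^2·+1^1 = +1.
(a,b)_19: α=2, u≡14; β=0, v≡12 (mod 19); (14|19)=-1, (12|19)=-1; sign (−1)^0·-1^0·-1^2 = +1.
(a,b)_5: α=0, u≡1; β=2, v≡2 (mod 5); (1|5)=+1, (2|5)=-1; sign (−1)^0·+1^2·-1^0 = +1.
(a,b)_31: α=1, u≡1; β=2, v≡17 (mod 31); (1|31)=+1, (17|31)=-1; sign (−1)^0·+1^2·-1^1 = -1.
(a,b)_23: α=-2, u≡11; β=0, v≡22 (mod 23); (11|23)=-1, (22|23)=-1; sign (−1)^0·-1^0·-1^-2 = +1.
(a,b)_43: α=1, u≡8; β=2, v≡32 (mod 43); (8|43)=-1, (32|43)=-1; sign (−1)^0·-1^2·-1^1 = -1.
|Ram(102641, -187)| = 4, even; anisotropic at {11, 17, 31, 43}.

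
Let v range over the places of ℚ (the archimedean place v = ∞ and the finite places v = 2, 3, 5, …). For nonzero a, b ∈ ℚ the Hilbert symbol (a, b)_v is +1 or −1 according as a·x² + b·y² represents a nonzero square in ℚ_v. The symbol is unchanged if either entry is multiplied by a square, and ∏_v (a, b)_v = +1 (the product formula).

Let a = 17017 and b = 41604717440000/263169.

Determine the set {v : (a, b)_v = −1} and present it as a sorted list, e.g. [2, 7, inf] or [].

[13, 17]

Mod squares: a ≡ 17017, b ≡ 11. Check v ∈ {∞, 2, 3, 5, 7, 11, 13, 17, 19}.
v=7: a=7^1·(≡2), b=7^0·(≡2) mod 7; (2|7)=+1, (2|7)=+1; (−1)^{1·0·3}·(+1)^0·(+1)^1 = +1.
v=3: a=3^0·(≡1), b=3^-6·(≡2) mod 3; (1|3)=+1, (2|3)=-1; (−1)^{0·-6·1}·(+1)^-6·(-1)^0 = +1.
v=∞: 17017 > 0 and 11 > 0  ⇒  (a,b)_∞ = +1.
v=2: v_2(a)=0, v_2(b)=10; units ≡ 1, 3 (mod 8); ε·ε+αω+βω = 0·1+0·1+10·0 ≡ 0  ⇒  (a,b)_2 = +1.
v=13: a=13^1·(≡9), b=13^2·(≡2) mod 13; (9|13)=+1, (2|13)=-1; (−1)^{1·2·6}·(+1)^2·(-1)^1 = -1.
v=17: a=17^1·(≡15), b=17^2·(≡7) mod 17; (15|17)=+1, (7|17)=-1; (−1)^{1·2·8}·(+1)^2·(-1)^1 = -1.
v=5: a=5^0·(≡2), b=5^4·(≡1) mod 5; (2|5)=-1, (1|5)=+1; (−1)^{0·4·2}·(-1)^4·(+1)^0 = +1.
v=19: a=19^0·(≡12), b=19^-2·(≡9) mod 19; (12|19)=-1, (9|19)=+1; (−1)^{0·-2·9}·(-1)^-2·(+1)^0 = +1.
v=11: a=11^1·(≡7), b=11^3·(≡4) mod 11; (7|11)=-1, (4|11)=+1; (−1)^{1·3·5}·(-1)^3·(+1)^1 = +1.
|Ram(17017, 11)| = 2, even; anisotropic at {13, 17}.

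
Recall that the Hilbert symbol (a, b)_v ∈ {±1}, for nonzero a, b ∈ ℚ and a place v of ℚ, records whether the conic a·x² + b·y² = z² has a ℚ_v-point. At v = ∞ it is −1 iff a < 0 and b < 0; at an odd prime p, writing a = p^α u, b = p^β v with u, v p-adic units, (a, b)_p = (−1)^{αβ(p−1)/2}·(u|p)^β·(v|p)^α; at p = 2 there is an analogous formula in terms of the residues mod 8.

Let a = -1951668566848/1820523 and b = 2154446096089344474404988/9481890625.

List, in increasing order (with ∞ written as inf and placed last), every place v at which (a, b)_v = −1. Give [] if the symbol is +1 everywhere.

[7, 13]

(a, b) ≡ (-39, 7) mod (ℚ^×)²; places V = {2, 3, 5, 7, 11, 13, 17, 19, 37, 41, ∞}.
(a,b)_∞: sgn(-39)=−, sgn(7)=+, so +1.
(a,b)_17: α=2, u≡10; β=2, v≡12 (mod 17); (10|17)=-1, (12|17)=-1; sign (−1)^0·-1^2·-1^2 = +1.
(a,b)_13: α=1, u≡4; β=2, v≡8 (mod 13); (4|13)=+1, (8|13)=-1; sign (−1)^0·+1^2·-1^1 = -1.
(a,b)_5: α=0, u≡4; β=-6, v≡3 (mod 5); (4|5)=+1, (3|5)=-1; sign (−1)^0·+1^-6·-1^0 = +1.
(a,b)_3: α=-1, u≡2; β=10, v≡1 (mod 3); (2|3)=-1, (1|3)=+1; sign (−1)^0·-1^10·+1^-1 = +1.
(a,b)_41: α=-2, u≡31; β=-2, v≡12 (mod 41); (31|41)=+1, (12|41)=-1; sign (−1)^0·+1^-2·-1^-2 = +1.
(a,b)_7: α=2, u≡6; β=7, v≡4 (mod 7); (6|7)=-1, (4|7)=+1; sign (−1)^0·-1^7·+1^2 = -1.
(a,b)_2: α=6, β=2; u≡1, v≡7 (mod 8); ε(u)ε(v)=0·1, αω(v)=6·0, βω(u)=2·0; sum ≡ 0  ⇒  +1.
(a,b)_19: α=-2, u≡2; β=-2, v≡5 (mod 19); (2|19)=-1, (5|19)=+1; sign (−1)^0·-1^-2·+1^-2 = +1.
(a,b)_37: α=2, u≡2; β=4, v≡25 (mod 37); (2|37)=-1, (25|37)=+1; sign (−1)^0·-1^4·+1^2 = +1.
(a,b)_11: α=2, u≡3; β=2, v≡8 (mod 11); (3|11)=+1, (8|11)=-1; sign (−1)^0·+1^2·-1^2 = +1.
|Ram(-39, 7)| = 2, even; anisotropic at {7, 13}.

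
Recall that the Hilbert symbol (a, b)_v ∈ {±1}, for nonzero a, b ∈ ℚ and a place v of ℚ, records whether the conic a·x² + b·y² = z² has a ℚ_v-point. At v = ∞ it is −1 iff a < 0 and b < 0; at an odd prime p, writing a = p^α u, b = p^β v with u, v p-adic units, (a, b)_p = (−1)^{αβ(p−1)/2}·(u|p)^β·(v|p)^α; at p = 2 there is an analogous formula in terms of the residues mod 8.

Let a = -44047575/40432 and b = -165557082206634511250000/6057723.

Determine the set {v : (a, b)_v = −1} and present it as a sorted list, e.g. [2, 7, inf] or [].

Mod squares: a ≡ -1001, b ≡ -15. Check v ∈ {∞, 2, 3, 5, 7, 11, 13, 19, 29, 37}.
v=∞: -1001 < 0 and -15 < 0  ⇒  (a,b)_∞ = -1.
v=37: a=37^2·(≡23), b=37^4·(≡24) mod 37; (23|37)=-1, (24|37)=-1; (−1)^{2·4·18}·(-1)^4·(-1)^2 = +1.
v=11: a=11^1·(≡7), b=11^4·(≡2) mod 11; (7|11)=-1, (2|11)=-1; (−1)^{1·4·5}·(-1)^4·(-1)^1 = -1.
v=2: v_2(a)=-4, v_2(b)=4; units ≡ 7, 1 (mod 8); ε·ε+αω+βω = 1·0+-4·0+4·0 ≡ 0  ⇒  (a,b)_2 = +1.
v=5: a=5^2·(≡1), b=5^7·(≡2) mod 5; (1|5)=+1, (2|5)=-1; (−1)^{2·7·2}·(+1)^7·(-1)^2 = +1.
v=7: a=7^-1·(≡2), b=7^-4·(≡6) mod 7; (2|7)=+1, (6|7)=-1; (−1)^{-1·-4·3}·(+1)^-4·(-1)^-1 = -1.
v=29: a=29^0·(≡15), b=29^-2·(≡8) mod 29; (15|29)=-1, (8|29)=-1; (−1)^{0·-2·14}·(-1)^-2·(-1)^0 = +1.
v=19: a=19^-2·(≡4), b=19^0·(≡7) mod 19; (4|19)=+1, (7|19)=+1; (−1)^{-2·0·9}·(+1)^0·(+1)^-2 = +1.
v=13: a=13^1·(≡3), b=13^6·(≡2) mod 13; (3|13)=+1, (2|13)=-1; (−1)^{1·6·6}·(+1)^6·(-1)^1 = -1.
v=3: a=3^2·(≡1), b=3^-1·(≡1) mod 3; (1|3)=+1, (1|3)=+1; (−1)^{2·-1·1}·(+1)^-1·(+1)^2 = +1.
Ram(-1001, -15) = {7, 11, 13, ∞}; no ℚ_7-point on the conic.

[7, 11, 13, inf]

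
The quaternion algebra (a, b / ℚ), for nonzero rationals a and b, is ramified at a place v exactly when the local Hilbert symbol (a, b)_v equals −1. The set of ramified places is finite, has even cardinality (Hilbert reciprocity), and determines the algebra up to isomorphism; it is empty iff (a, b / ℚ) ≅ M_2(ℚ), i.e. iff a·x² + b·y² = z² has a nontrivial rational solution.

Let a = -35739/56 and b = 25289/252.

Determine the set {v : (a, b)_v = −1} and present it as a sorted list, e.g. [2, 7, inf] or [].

[2, 7]

(a, b) ≡ (-154, 1463) mod (ℚ^×)²; places V = {2, 3, 7, 11, 19, ∞}.
(a,b)_11: α=1, u≡7; β=3, v≡3 (mod 11); (7|11)=-1, (3|11)=+1; sign (−1)^1·-1^3·+1^1 = +1.
(a,b)_∞: sgn(-154)=−, sgn(1463)=+, so +1.
(a,b)_19: α=2, u≡4; β=1, v≡4 (mod 19); (4|19)=+1, (4|19)=+1; sign (−1)^0·+1^1·+1^2 = +1.
(a,b)_3: α=2, u≡2; β=-2, v≡2 (mod 3); (2|3)=-1, (2|3)=-1; sign (−1)^0·-1^-2·-1^2 = +1.
(a,b)_7: α=-1, u≡3; β=-1, v≡5 (mod 7); (3|7)=-1, (5|7)=-1; sign (−1)^1·-1^-1·-1^-1 = -1.
(a,b)_2: α=-3, β=-2; u≡3, v≡7 (mod 8); ε(u)ε(v)=1·1, αω(v)=-3·0, βω(u)=-2·1; sum ≡ 1  ⇒  -1.
Ram(-154, 1463) = {2, 7}; no ℚ_2-point on the conic.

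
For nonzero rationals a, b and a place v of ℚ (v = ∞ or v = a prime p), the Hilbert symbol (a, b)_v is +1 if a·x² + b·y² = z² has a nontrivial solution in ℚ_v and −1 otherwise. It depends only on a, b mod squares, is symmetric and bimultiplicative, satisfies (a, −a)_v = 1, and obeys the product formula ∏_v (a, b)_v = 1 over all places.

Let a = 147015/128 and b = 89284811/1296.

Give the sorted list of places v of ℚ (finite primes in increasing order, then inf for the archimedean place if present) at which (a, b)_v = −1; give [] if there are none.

(a, b) ≡ (30, 11) mod (ℚ^×)²; places V = {2, 3, 5, 7, 11, 37, ∞}.
(a,b)_∞: sgn(30)=+, sgn(11)=+, so +1.
(a,b)_5: α=1, u≡1; β=0, v≡1 (mod 5); (1|5)=+1, (1|5)=+1; sign (−1)^0·+1^0·+1^1 = +1.
(a,b)_2: α=-7, β=-4; u≡7, v≡3 (mod 8); ε(u)ε(v)=1·1, αω(v)=-7·1, βω(u)=-4·0; sum ≡ 0  ⇒  +1.
(a,b)_37: α=0, u≡3; β=2, v≡25 (mod 37); (3|37)=+1, (25|37)=+1; sign (−1)^0·+1^2·+1^0 = +1.
(a,b)_3: α=5, u≡1; β=-4, v≡2 (mod 3); (1|3)=+1, (2|3)=-1; sign (−1)^0·+1^-4·-1^5 = -1.
(a,b)_7: α=0, u≡4; β=2, v≡4 (mod 7); (4|7)=+1, (4|7)=+1; sign (−1)^0·+1^2·+1^0 = +1.
(a,b)_11: α=2, u≡7; β=3, v≡4 (mod 11); (7|11)=-1, (4|11)=+1; sign (−1)^0·-1^3·+1^2 = -1.
(30, 11 / ℚ) ramifies at {3, 11}: a division algebra.

[3, 11]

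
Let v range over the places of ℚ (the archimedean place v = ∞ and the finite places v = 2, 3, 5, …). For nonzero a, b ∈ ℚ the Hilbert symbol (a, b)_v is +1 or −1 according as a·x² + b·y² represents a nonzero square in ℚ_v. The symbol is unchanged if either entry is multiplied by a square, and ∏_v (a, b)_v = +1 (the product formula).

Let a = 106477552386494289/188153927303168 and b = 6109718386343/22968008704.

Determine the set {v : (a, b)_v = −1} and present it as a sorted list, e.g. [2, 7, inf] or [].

Mod squares: a ≡ 2, b ≡ 143. Check v ∈ {∞, 2, 3, 7, 11, 13, 19, 23, 37, 43}.
v=2: v_2(a)=-37, v_2(b)=-24; units ≡ 1, 7 (mod 8); ε·ε+αω+βω = 0·1+-37·0+-24·0 ≡ 0  ⇒  (a,b)_2 = +1.
v=∞: 2 > 0 and 143 > 0  ⇒  (a,b)_∞ = +1.
v=11: a=11^2·(≡7), b=11^3·(≡6) mod 11; (7|11)=-1, (6|11)=-1; (−1)^{2·3·5}·(-1)^3·(-1)^2 = -1.
v=3: a=3^2·(≡2), b=3^0·(≡2) mod 3; (2|3)=-1, (2|3)=-1; (−1)^{2·0·1}·(-1)^0·(-1)^2 = +1.
v=37: a=37^-2·(≡5), b=37^-2·(≡23) mod 37; (5|37)=-1, (23|37)=-1; (−1)^{-2·-2·18}·(-1)^-2·(-1)^-2 = +1.
v=13: a=13^2·(≡8), b=13^1·(≡6) mod 13; (8|13)=-1, (6|13)=-1; (−1)^{2·1·6}·(-1)^1·(-1)^2 = -1.
v=19: a=19^4·(≡14), b=19^2·(≡10) mod 19; (14|19)=-1, (10|19)=-1; (−1)^{4·2·9}·(-1)^2·(-1)^4 = +1.
v=23: a=23^0·(≡12), b=23^2·(≡21) mod 23; (12|23)=+1, (21|23)=-1; (−1)^{0·2·11}·(+1)^2·(-1)^0 = +1.
v=43: a=43^2·(≡3), b=43^2·(≡31) mod 43; (3|43)=-1, (31|43)=+1; (−1)^{2·2·21}·(-1)^2·(+1)^2 = +1.
v=7: a=7^4·(≡1), b=7^0·(≡3) mod 7; (1|7)=+1, (3|7)=-1; (−1)^{4·0·3}·(+1)^0·(-1)^4 = +1.
Ram(2, 143) = {11, 13}; no ℚ_11-point on the conic.

[11, 13]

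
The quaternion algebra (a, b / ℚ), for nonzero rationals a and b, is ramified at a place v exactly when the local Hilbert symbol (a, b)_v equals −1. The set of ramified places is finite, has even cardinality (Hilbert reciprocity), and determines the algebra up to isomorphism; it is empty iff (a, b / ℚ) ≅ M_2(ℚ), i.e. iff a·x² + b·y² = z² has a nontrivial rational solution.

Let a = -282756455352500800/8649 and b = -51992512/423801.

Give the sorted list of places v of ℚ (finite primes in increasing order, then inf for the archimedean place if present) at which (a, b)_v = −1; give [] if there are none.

(a, b) ≡ (-7647937, -4807) mod (ℚ^×)²; places V = {2, 3, 5, 7, 11, 13, 19, 23, 31, 37, 43, ∞}.
(a,b)_19: α=3, u≡16; β=1, v≡14 (mod 19); (16|19)=+1, (14|19)=-1; sign (−1)^1·+1^1·-1^3 = +1.
(a,b)_3: α=-2, u≡2; β=-2, v≡2 (mod 3); (2|3)=-1, (2|3)=-1; sign (−1)^0·-1^-2·-1^-2 = +1.
(a,b)_5: α=2, u≡2; β=0, v≡3 (mod 5); (2|5)=-1, (3|5)=-1; sign (−1)^0·-1^0·-1^2 = +1.
(a,b)_37: α=1, u≡23; β=0, v≡12 (mod 37); (23|37)=-1, (12|37)=+1; sign (−1)^0·-1^0·+1^1 = +1.
(a,b)_2: α=6, β=6; u≡7, v≡1 (mod 8); ε(u)ε(v)=1·0, αω(v)=6·0, βω(u)=6·0; sum ≡ 0  ⇒  +1.
(a,b)_13: α=0, u≡11; β=2, v≡10 (mod 13); (11|13)=-1, (10|13)=+1; sign (−1)^0·-1^2·+1^0 = +1.
(a,b)_11: α=3, u≡7; β=1, v≡5 (mod 11); (7|11)=-1, (5|11)=+1; sign (−1)^1·-1^1·+1^3 = +1.
(a,b)_43: α=1, u≡18; β=0, v≡38 (mod 43); (18|43)=-1, (38|43)=+1; sign (−1)^0·-1^0·+1^1 = +1.
(a,b)_7: α=0, u≡2; β=-2, v≡4 (mod 7); (2|7)=+1, (4|7)=+1; sign (−1)^0·+1^-2·+1^0 = +1.
(a,b)_31: α=-2, u≡24; β=-2, v≡23 (mod 31); (24|31)=-1, (23|31)=-1; sign (−1)^0·-1^-2·-1^-2 = +1.
(a,b)_∞: sgn(-7647937)=−, sgn(-4807)=−, so -1.
(a,b)_23: α=3, u≡21; β=1, v≡19 (mod 23); (21|23)=-1, (19|23)=-1; sign (−1)^1·-1^1·-1^3 = -1.
Ram(-7647937, -4807) = {23, ∞}; no ℚ_23-point on the conic.

[23, inf]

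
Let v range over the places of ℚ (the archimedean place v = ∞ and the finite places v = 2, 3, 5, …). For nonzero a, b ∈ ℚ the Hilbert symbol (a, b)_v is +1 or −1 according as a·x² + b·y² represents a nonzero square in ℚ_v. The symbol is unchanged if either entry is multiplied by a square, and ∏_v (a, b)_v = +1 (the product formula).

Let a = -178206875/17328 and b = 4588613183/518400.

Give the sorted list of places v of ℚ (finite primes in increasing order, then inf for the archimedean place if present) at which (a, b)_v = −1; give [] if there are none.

[2, 3]

Mod squares: a ≡ -33, b ≡ 1463. Check v ∈ {∞, 2, 3, 5, 7, 11, 19, 23}.
v=2: v_2(a)=-4, v_2(b)=-8; units ≡ 7, 7 (mod 8); ε·ε+αω+βω = 1·1+-4·0+-8·0 ≡ 1  ⇒  (a,b)_2 = -1.
v=11: a=11^1·(≡7), b=11^3·(≡9) mod 11; (7|11)=-1, (9|11)=+1; (−1)^{1·3·5}·(-1)^3·(+1)^1 = +1.
v=5: a=5^4·(≡3), b=5^-2·(≡3) mod 5; (3|5)=-1, (3|5)=-1; (−1)^{4·-2·2}·(-1)^-2·(-1)^4 = +1.
v=23: a=23^2·(≡16), b=23^2·(≡15) mod 23; (16|23)=+1, (15|23)=-1; (−1)^{2·2·11}·(+1)^2·(-1)^2 = +1.
v=∞: -33 < 0 and 1463 > 0  ⇒  (a,b)_∞ = +1.
v=3: a=3^-1·(≡1), b=3^-4·(≡2) mod 3; (1|3)=+1, (2|3)=-1; (−1)^{-1·-4·1}·(+1)^-4·(-1)^-1 = -1.
v=19: a=19^-2·(≡11), b=19^1·(≡4) mod 19; (11|19)=+1, (4|19)=+1; (−1)^{-2·1·9}·(+1)^1·(+1)^-2 = +1.
v=7: a=7^2·(≡1), b=7^3·(≡6) mod 7; (1|7)=+1, (6|7)=-1; (−1)^{2·3·3}·(+1)^3·(-1)^2 = +1.
|Ram(-33, 1463)| = 2, even; anisotropic at {2, 3}.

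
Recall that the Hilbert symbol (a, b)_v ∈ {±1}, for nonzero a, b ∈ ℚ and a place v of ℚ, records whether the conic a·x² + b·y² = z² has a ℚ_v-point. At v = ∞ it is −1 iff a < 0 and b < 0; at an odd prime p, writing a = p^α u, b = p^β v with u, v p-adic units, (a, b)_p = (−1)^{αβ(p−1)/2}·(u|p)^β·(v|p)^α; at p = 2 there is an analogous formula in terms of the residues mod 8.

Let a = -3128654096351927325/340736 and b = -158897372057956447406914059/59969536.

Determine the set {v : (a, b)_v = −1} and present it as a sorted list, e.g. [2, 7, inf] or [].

[13, 17, 29, inf]

Mod squares: a ≡ -143, b ≡ -3451. Check v ∈ {∞, 2, 3, 5, 7, 11, 13, 17, 29}.
v=2: v_2(a)=-8, v_2(b)=-12; units ≡ 1, 5 (mod 8); ε·ε+αω+βω = 0·0+-8·1+-12·0 ≡ 0  ⇒  (a,b)_2 = +1.
v=7: a=7^2·(≡4), b=7^3·(≡1) mod 7; (4|7)=+1, (1|7)=+1; (−1)^{2·3·3}·(+1)^3·(+1)^2 = +1.
v=∞: -143 < 0 and -3451 < 0  ⇒  (a,b)_∞ = -1.
v=3: a=3^14·(≡1), b=3^28·(≡2) mod 3; (1|3)=+1, (2|3)=-1; (−1)^{14·28·1}·(+1)^28·(-1)^14 = +1.
v=29: a=29^2·(≡11), b=29^3·(≡19) mod 29; (11|29)=-1, (19|29)=-1; (−1)^{2·3·14}·(-1)^3·(-1)^2 = -1.
v=11: a=11^-3·(≡9), b=11^-4·(≡3) mod 11; (9|11)=+1, (3|11)=+1; (−1)^{-3·-4·5}·(+1)^-4·(+1)^-3 = +1.
v=5: a=5^2·(≡2), b=5^0·(≡1) mod 5; (2|5)=-1, (1|5)=+1; (−1)^{2·0·2}·(-1)^0·(+1)^2 = +1.
v=13: a=13^3·(≡2), b=13^2·(≡5) mod 13; (2|13)=-1, (5|13)=-1; (−1)^{3·2·6}·(-1)^2·(-1)^3 = -1.
v=17: a=17^2·(≡11), b=17^3·(≡1) mod 17; (11|17)=-1, (1|17)=+1; (−1)^{2·3·8}·(-1)^3·(+1)^2 = -1.
(-143, -3451 / ℚ) ramifies at {13, 17, 29, ∞}: a division algebra.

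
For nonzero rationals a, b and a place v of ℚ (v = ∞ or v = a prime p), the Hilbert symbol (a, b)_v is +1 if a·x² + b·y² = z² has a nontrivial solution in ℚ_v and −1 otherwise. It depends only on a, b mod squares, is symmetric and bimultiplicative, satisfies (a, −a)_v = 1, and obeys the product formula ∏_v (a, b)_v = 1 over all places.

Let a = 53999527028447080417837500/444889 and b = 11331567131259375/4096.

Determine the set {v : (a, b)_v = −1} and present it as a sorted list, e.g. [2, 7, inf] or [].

Mod squares: a ≡ 15015, b ≡ 15015. Check v ∈ {∞, 2, 3, 5, 7, 11, 13, 19, 23, 29}.
v=23: a=23^-2·(≡5), b=23^0·(≡10) mod 23; (5|23)=-1, (10|23)=-1; (−1)^{-2·0·11}·(-1)^0·(-1)^-2 = +1.
v=2: v_2(a)=2, v_2(b)=-12; units ≡ 7, 7 (mod 8); ε·ε+αω+βω = 1·1+2·0+-12·0 ≡ 1  ⇒  (a,b)_2 = -1.
v=7: a=7^7·(≡6), b=7^1·(≡6) mod 7; (6|7)=-1, (6|7)=-1; (−1)^{7·1·3}·(-1)^1·(-1)^7 = -1.
v=29: a=29^-2·(≡5), b=29^0·(≡28) mod 29; (5|29)=+1, (28|29)=+1; (−1)^{-2·0·14}·(+1)^0·(+1)^-2 = +1.
v=13: a=13^5·(≡6), b=13^3·(≡2) mod 13; (6|13)=-1, (2|13)=-1; (−1)^{5·3·6}·(-1)^3·(-1)^5 = +1.
v=3: a=3^5·(≡1), b=3^11·(≡1) mod 3; (1|3)=+1, (1|3)=+1; (−1)^{5·11·1}·(+1)^11·(+1)^5 = -1.
v=19: a=19^2·(≡4), b=19^0·(≡5) mod 19; (4|19)=+1, (5|19)=+1; (−1)^{2·0·9}·(+1)^0·(+1)^2 = +1.
v=11: a=11^5·(≡3), b=11^3·(≡9) mod 11; (3|11)=+1, (9|11)=+1; (−1)^{5·3·5}·(+1)^3·(+1)^5 = -1.
v=∞: 15015 > 0 and 15015 > 0  ⇒  (a,b)_∞ = +1.
v=5: a=5^5·(≡2), b=5^5·(≡3) mod 5; (2|5)=-1, (3|5)=-1; (−1)^{5·5·2}·(-1)^5·(-1)^5 = +1.
|Ram(15015, 15015)| = 4, even; anisotropic at {2, 3, 7, 11}.

[2, 3, 7, 11]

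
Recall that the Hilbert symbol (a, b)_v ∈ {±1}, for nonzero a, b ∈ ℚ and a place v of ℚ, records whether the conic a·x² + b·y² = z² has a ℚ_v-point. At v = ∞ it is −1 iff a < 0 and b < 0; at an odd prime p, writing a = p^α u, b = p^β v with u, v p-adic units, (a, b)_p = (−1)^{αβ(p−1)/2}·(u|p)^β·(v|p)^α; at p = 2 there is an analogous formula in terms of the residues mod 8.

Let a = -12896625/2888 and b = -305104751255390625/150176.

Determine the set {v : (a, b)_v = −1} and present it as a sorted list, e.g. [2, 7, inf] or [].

Mod squares: a ≡ -3570, b ≡ -170170. Check v ∈ {∞, 2, 3, 5, 7, 11, 13, 17, 19}.
v=13: a=13^0·(≡6), b=13^-1·(≡9) mod 13; (6|13)=-1, (9|13)=+1; (−1)^{0·-1·6}·(-1)^-1·(+1)^0 = -1.
v=17: a=17^3·(≡12), b=17^5·(≡10) mod 17; (12|17)=-1, (10|17)=-1; (−1)^{3·5·8}·(-1)^5·(-1)^3 = +1.
v=5: a=5^3·(≡4), b=5^7·(≡1) mod 5; (4|5)=+1, (1|5)=+1; (−1)^{3·7·2}·(+1)^7·(+1)^3 = +1.
v=11: a=11^0·(≡1), b=11^1·(≡10) mod 11; (1|11)=+1, (10|11)=-1; (−1)^{0·1·5}·(+1)^1·(-1)^0 = +1.
v=2: v_2(a)=-3, v_2(b)=-5; units ≡ 7, 3 (mod 8); ε·ε+αω+βω = 1·1+-3·1+-5·0 ≡ 0  ⇒  (a,b)_2 = +1.
v=7: a=7^1·(≡1), b=7^3·(≡1) mod 7; (1|7)=+1, (1|7)=+1; (−1)^{1·3·3}·(+1)^3·(+1)^1 = -1.
v=∞: -3570 < 0 and -170170 < 0  ⇒  (a,b)_∞ = -1.
v=3: a=3^1·(≡1), b=3^6·(≡2) mod 3; (1|3)=+1, (2|3)=-1; (−1)^{1·6·1}·(+1)^6·(-1)^1 = -1.
v=19: a=19^-2·(≡3), b=19^-2·(≡10) mod 19; (3|19)=-1, (10|19)=-1; (−1)^{-2·-2·9}·(-1)^-2·(-1)^-2 = +1.
(-3570, -170170 / ℚ) ramifies at {3, 7, 13, ∞}: a division algebra.

[3, 7, 13, inf]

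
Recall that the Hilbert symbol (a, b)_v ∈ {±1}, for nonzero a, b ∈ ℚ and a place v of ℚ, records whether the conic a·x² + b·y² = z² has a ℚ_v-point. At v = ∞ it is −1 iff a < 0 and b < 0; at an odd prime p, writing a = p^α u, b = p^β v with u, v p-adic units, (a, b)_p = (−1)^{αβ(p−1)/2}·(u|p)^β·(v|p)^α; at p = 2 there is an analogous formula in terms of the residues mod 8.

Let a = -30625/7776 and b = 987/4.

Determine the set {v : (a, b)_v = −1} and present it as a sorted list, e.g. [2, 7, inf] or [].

[2, 47]

(a, b) ≡ (-6, 987) mod (ℚ^×)²; places V = {2, 3, 5, 7, 47, ∞}.
(a,b)_7: α=2, u≡2; β=1, v≡2 (mod 7); (2|7)=+1, (2|7)=+1; sign (−1)^0·+1^1·+1^2 = +1.
(a,b)_47: α=0, u≡30; β=1, v≡17 (mod 47); (30|47)=-1, (17|47)=+1; sign (−1)^0·-1^1·+1^0 = -1.
(a,b)_3: α=-5, u≡1; β=1, v≡2 (mod 3); (1|3)=+1, (2|3)=-1; sign (−1)^1·+1^1·-1^-5 = +1.
(a,b)_2: α=-5, β=-2; u≡5, v≡3 (mod 8); ε(u)ε(v)=0·1, αω(v)=-5·1, βω(u)=-2·1; sum ≡ 1  ⇒  -1.
(a,b)_5: α=4, u≡1; β=0, v≡3 (mod 5); (1|5)=+1, (3|5)=-1; sign (−1)^0·+1^0·-1^4 = +1.
(a,b)_∞: sgn(-6)=−, sgn(987)=+, so +1.
(-6, 987 / ℚ) ramifies at {2, 47}: a division algebra.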